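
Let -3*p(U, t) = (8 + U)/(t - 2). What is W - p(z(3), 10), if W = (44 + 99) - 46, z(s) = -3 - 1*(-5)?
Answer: 1169/12 ≈ 97.417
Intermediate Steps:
z(s) = 2 (z(s) = -3 + 5 = 2)
p(U, t) = -(8 + U)/(3*(-2 + t)) (p(U, t) = -(8 + U)/(3*(t - 2)) = -(8 + U)/(3*(-2 + t)))
W = 97 (W = 143 - 46 = 97)
W - p(z(3), 10) = 97 - (-8 - 1*2)/(3*(-2 + 10)) = 97 - (-8 - 2)/(3*8) = 97 - (-10)/(3*8) = 97 - 1*(-5/12) = 97 + 5/12 = 1169/12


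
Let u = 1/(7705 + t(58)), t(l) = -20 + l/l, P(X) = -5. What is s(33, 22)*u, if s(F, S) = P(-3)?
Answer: -5/7686 ≈ -0.00065053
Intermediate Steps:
s(F, S) = -5
t(l) = -19 (t(l) = -20 + 1 = -19)
u = 1/7686 (u = 1/(7705 - 19) = 1/7686 ≈ 0.00013011)
s(33, 22)*u = -5*1/7686 = -5/7686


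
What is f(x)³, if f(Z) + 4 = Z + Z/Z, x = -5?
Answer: -512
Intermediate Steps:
f(Z) = -3 + Z (f(Z) = -4 + (Z + Z/Z) = -4 + (Z + 1) = -4 + (1 + Z) = -3 + Z)
f(x)³ = (-3 - 5)³ = (-8)³ = -512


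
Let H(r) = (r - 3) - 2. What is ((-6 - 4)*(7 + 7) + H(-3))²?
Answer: 21904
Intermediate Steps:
H(r) = -5 + r (H(r) = (-3 + r) - 2 = -5 + r)
((-6 - 4)*(7 + 7) + H(-3))² = ((-6 - 4)*(7 + 7) + (-5 - 3))² = (-10*14 - 8)² = (-140 - 8)² = (-148)² = 21904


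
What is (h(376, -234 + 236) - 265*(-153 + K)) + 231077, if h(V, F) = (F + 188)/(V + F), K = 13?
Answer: 50685548/189 ≈ 2.6818e+5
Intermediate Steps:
h(V, F) = (188 + F)/(F + V)
(h(376, -234 + 236) - 265*(-153 + K)) + 231077 = ((188 + (-234 + 236))/((-234 + 236) + 376) - 265*(-153 + 13)) + 231077 = ((188 + 2)/(2 + 376) - 265*(-140)) + 231077 = (190/378 + 37100) + 231077 = ((1/378)*190 + 37100) + 231077 = (95/189 + 37100) + 231077 = 7011995/189 + 231077 = 50685548/189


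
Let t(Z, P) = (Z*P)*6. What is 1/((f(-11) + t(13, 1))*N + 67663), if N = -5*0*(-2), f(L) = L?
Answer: 1/67663 ≈ 1.4779e-5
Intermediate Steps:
N = 0 (N = 0*(-2) = 0)
t(Z, P) = 6*P*Z (t(Z, P) = (P*Z)*6 = 6*P*Z)
1/((f(-11) + t(13, 1))*N + 67663) = 1/((-11 + 6*1*13)*0 + 67663) = 1/((-11 + 78)*0 + 67663) = 1/(67*0 + 67663) = 1/(0 + 67663) = 1/67663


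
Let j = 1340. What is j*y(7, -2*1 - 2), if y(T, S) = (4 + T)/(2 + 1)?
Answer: 14740/3 ≈ 4913.3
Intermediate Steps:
y(T, S) = 4/3 + T/3 (y(T, S) = (4 + T)/3 = (4 + T)*(⅓) = 4/3 + T/3)
j*y(7, -2*1 - 2) = 1340*(4/3 + (⅓)*7) = 1340*(4/3 + 7/3) = 1340*(11/3) = 14740/3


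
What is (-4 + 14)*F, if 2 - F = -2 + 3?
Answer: 10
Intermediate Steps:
F = 1 (F = 2 - (-2 + 3) = 2 - 1*1 = 2 - 1 = 1)
(-4 + 14)*F = (-4 + 14)*1 = 10*1 = 10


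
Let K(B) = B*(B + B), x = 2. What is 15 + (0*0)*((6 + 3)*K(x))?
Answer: 15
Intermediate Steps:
K(B) = 2*B² (K(B) = B*(2*B) = 2*B²)
15 + (0*0)*((6 + 3)*K(x)) = 15 + (0*0)*((6 + 3)*(2*2²)) = 15 + 0*(9*(2*4)) = 15 + 0*(9*8) = 15 + 0*72 = 15 + 0 = 15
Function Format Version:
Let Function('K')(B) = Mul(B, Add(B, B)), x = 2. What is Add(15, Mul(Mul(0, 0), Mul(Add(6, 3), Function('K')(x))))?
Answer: 15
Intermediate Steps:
Function('K')(B) = Mul(2, Pow(B, 2)) (Function('K')(B) = Mul(B, Mul(2, B)) = Mul(2, Pow(B, 2)))
Add(15, Mul(Mul(0, 0), Mul(Add(6, 3), Function('K')(x)))) = Add(15, Mul(Mul(0, 0), Mul(Add(6, 3), Mul(2, Pow(2, 2))))) = Add(15, Mul(0, Mul(9, Mul(2, 4)))) = Add(15, Mul(0, Mul(9, 8))) = Add(15, Mul(0, 72)) = Add(15, 0) = 15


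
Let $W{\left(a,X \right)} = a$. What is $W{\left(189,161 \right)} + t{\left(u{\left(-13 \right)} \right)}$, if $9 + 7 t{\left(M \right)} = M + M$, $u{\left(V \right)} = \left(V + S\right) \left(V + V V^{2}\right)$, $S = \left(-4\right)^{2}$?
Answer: $- \frac{11946}{7} \approx -1706.6$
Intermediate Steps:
$S = 16$
$u{\left(V \right)} = \left(16 + V\right) \left(V + V^{3}\right)$ ($u{\left(V \right)} = \left(V + 16\right) \left(V + V V^{2}\right) = \left(16 + V\right) \left(V + V^{3}\right)$)
$t{\left(M \right)} = - \frac{9}{7} + \frac{2 M}{7}$ ($t{\left(M \right)} = - \frac{9}{7} + \frac{M + M}{7} = - \frac{9}{7} + \frac{2 M}{7}$)
$W{\left(189,161 \right)} + t{\left(u{\left(-13 \right)} \right)} = 189 + \left(- \frac{9}{7} + \frac{2 \left(- 13 \left(16 - 13 + \left(-13\right)^{3} + 16 \left(-13\right)^{2}\right)\right)}{7}\right) = 189 + \left(- \frac{9}{7} + \frac{2 \left(- 13 \left(16 - 13 - 2197 + 16 \cdot 169\right)\right)}{7}\right) = 189 + \left(- \frac{9}{7} + \frac{2 \left(- 13 \left(16 - 13 - 2197 + 2704\right)\right)}{7}\right) = 189 + \left(- \frac{9}{7} + \frac{2 \left(\left(-13\right) 510\right)}{7}\right) = 189 + \left(- \frac{9}{7} + \frac{2}{7} \left(-6630\right)\right) = 189 - \frac{13269}{7} = - \frac{11946}{7}$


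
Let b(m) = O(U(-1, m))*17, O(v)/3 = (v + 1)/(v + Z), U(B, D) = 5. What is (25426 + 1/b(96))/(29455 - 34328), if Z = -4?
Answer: -7780357/1491138 ≈ -5.2177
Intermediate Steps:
O(v) = 3*(1 + v)/(-4 + v) (O(v) = 3*((v + 1)/(v - 4)) = 3*((1 + v)/(-4 + v)) = 3*(1 + v)/(-4 + v))
b(m) = 306 (b(m) = (3*(1 + 5)/(-4 + 5))*17 = (3*6/1)*17 = (3*1*6)*17 = 18*17 = 306)
(25426 + 1/b(96))/(29455 - 34328) = (25426 + 1/306)/(29455 - 34328) = (25426 + 1/306)/(-4873) = (7780357/306)*(-1/4873) = -7780357/1491138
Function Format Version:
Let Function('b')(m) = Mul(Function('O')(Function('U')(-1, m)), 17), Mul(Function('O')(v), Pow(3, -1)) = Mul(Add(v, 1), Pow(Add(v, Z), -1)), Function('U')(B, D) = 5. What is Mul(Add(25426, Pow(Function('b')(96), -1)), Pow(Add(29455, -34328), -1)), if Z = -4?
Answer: Rational(-7780357, 1491138) ≈ -5.2177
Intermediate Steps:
Function('O')(v) = Mul(3, Pow(Add(-4, v), -1), Add(1, v)) (Function('O')(v) = Mul(3, Mul(Add(v, 1), Pow(Add(v, -4), -1))) = Mul(3, Mul(Add(1, v), Pow(Add(-4, v), -1))) = Mul(3, Mul(Pow(Add(-4, v), -1), Add(1, v))) = Mul(3, Pow(Add(-4, v), -1), Add(1, v)))
Function('b')(m) = 306 (Function('b')(m) = Mul(Mul(3, Pow(Add(-4, 5), -1), Add(1, 5)), 17) = Mul(Mul(3, Pow(1, -1), 6), 17) = Mul(Mul(3, 1, 6), 17) = Mul(18, 17) = 306)
Mul(Add(25426, Pow(Function('b')(96), -1)), Pow(Add(29455, -34328), -1)) = Mul(Add(25426, Pow(306, -1)), Pow(Add(29455, -34328), -1)) = Mul(Add(25426, Rational(1, 306)), Pow(-4873, -1)) = Mul(Rational(7780357, 306), Rational(-1, 4873)) = Rational(-7780357, 1491138)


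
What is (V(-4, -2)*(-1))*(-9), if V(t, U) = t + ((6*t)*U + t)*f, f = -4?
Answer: -1620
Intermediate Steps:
V(t, U) = -3*t - 24*U*t (V(t, U) = t + ((6*t)*U + t)*(-4) = t + (6*U*t + t)*(-4) = t + (t + 6*U*t)*(-4) = t + (-4*t - 24*U*t) = -3*t - 24*U*t)
(V(-4, -2)*(-1))*(-9) = ((3*(-4)*(-1 - 8*(-2)))*(-1))*(-9) = ((3*(-4)*(-1 + 16))*(-1))*(-9) = ((3*(-4)*15)*(-1))*(-9) = -180*(-1)*(-9) = 180*(-9) = -1620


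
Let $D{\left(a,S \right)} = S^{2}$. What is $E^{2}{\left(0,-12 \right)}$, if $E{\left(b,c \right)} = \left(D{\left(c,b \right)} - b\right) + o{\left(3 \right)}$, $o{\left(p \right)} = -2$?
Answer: $4$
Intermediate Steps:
$E{\left(b,c \right)} = -2 + b^{2} - b$ ($E{\left(b,c \right)} = \left(b^{2} - b\right) - 2 = -2 + b^{2} - b$)
$E^{2}{\left(0,-12 \right)} = \left(-2 + 0^{2} - 0\right)^{2} = \left(-2 + 0 + 0\right)^{2} = \left(-2\right)^{2} = 4$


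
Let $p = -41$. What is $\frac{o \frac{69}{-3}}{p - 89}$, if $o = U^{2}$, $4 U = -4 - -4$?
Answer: $0$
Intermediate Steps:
$U = 0$ ($U = \frac{-4 - -4}{4} = \frac{-4 + 4}{4} = \frac{1}{4} \cdot 0 = 0$)
$o = 0$ ($o = 0^{2} = 0$)
$\frac{o \frac{69}{-3}}{p - 89} = \frac{0 \frac{69}{-3}}{-41 - 89} = \frac{0 \cdot 69 \left(- \frac{1}{3}\right)}{-130} = 0 \left(-23\right) \left(- \frac{1}{130}\right) = 0 \left(- \frac{1}{130}\right) = 0$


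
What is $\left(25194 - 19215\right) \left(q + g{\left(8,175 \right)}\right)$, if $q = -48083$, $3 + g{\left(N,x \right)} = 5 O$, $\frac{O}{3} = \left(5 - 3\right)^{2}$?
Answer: $-287147454$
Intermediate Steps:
$O = 12$ ($O = 3 \left(5 - 3\right)^{2} = 3 \cdot 2^{2} = 3 \cdot 4 = 12$)
$g{\left(N,x \right)} = 57$ ($g{\left(N,x \right)} = -3 + 5 \cdot 12 = -3 + 60 = 57$)
$\left(25194 - 19215\right) \left(q + g{\left(8,175 \right)}\right) = \left(25194 - 19215\right) \left(-48083 + 57\right) = 5979 \left(-48026\right) = -287147454$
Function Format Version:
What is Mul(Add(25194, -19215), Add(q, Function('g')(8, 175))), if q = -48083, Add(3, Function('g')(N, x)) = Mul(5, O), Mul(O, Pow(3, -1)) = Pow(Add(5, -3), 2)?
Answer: -287147454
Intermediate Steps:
O = 12 (O = Mul(3, Pow(Add(5, -3), 2)) = Mul(3, Pow(2, 2)) = Mul(3, 4) = 12)
Function('g')(N, x) = 57 (Function('g')(N, x) = Add(-3, Mul(5, 12)) = Add(-3, 60) = 57)
Mul(Add(25194, -19215), Add(q, Function('g')(8, 175))) = Mul(Add(25194, -19215), Add(-48083, 57)) = Mul(5979, -48026) = -287147454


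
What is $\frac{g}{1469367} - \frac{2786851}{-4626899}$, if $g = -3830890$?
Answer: $- \frac{13630234216793}{6798612702933} \approx -2.0049$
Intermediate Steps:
$\frac{g}{1469367} - \frac{2786851}{-4626899} = - \frac{3830890}{1469367} - \frac{2786851}{-4626899} = \left(-3830890\right) \frac{1}{1469367} - - \frac{2786851}{4626899} = - \frac{3830890}{1469367} + \frac{2786851}{4626899} = - \frac{13630234216793}{6798612702933}$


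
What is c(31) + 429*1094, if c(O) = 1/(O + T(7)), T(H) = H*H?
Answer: 37546081/80 ≈ 4.6933e+5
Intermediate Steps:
T(H) = H**2
c(O) = 1/(49 + O) (c(O) = 1/(O + 7**2) = 1/(O + 49) = 1/(49 + O))
c(31) + 429*1094 = 1/(49 + 31) + 429*1094 = 1/80 + 469326 = 37546081/80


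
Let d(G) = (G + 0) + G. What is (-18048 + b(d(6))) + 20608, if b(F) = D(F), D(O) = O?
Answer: 2572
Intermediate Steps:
d(G) = 2*G (d(G) = G + G = 2*G)
b(F) = F
(-18048 + b(d(6))) + 20608 = (-18048 + 2*6) + 20608 = (-18048 + 12) + 20608 = -18036 + 20608 = 2572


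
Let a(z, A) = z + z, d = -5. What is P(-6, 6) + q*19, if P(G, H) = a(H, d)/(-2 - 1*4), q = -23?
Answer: -439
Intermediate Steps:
a(z, A) = 2*z
P(G, H) = -H/3 (P(G, H) = (2*H)/(-2 - 1*4) = (2*H)/(-2 - 4) = (2*H)/(-6) = (2*H)*(-1/6) = -H/3)
P(-6, 6) + q*19 = -1/3*6 - 23*19 = -2 - 437 = -439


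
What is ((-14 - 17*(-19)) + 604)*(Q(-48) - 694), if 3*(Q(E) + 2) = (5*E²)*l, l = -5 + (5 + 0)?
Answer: -635448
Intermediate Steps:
l = 0 (l = -5 + 5 = 0)
Q(E) = -2 (Q(E) = -2 + ((5*E²)*0)/3 = -2 + (⅓)*0 = -2 + 0 = -2)
((-14 - 17*(-19)) + 604)*(Q(-48) - 694) = ((-14 - 17*(-19)) + 604)*(-2 - 694) = ((-14 + 323) + 604)*(-696) = (309 + 604)*(-696) = 913*(-696) = -635448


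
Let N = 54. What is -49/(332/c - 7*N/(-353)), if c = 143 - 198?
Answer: 951335/96406 ≈ 9.8680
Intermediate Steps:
c = -55
-49/(332/c - 7*N/(-353)) = -49/(332/(-55) - 7*54/(-353)) = -49/(332*(-1/55) - 378*(-1/353)) = -49/(-332/55 + 378/353) = -49/(-96406/19415) = -49*(-19415/96406) = 951335/96406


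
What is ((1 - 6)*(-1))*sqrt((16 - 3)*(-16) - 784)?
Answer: 20*I*sqrt(62) ≈ 157.48*I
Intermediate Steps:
((1 - 6)*(-1))*sqrt((16 - 3)*(-16) - 784) = (-5*(-1))*sqrt(13*(-16) - 784) = 5*sqrt(-208 - 784) = 5*sqrt(-992) = 5*(4*I*sqrt(62)) = 20*I*sqrt(62)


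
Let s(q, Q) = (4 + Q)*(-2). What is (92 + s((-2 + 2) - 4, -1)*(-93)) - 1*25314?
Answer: -24664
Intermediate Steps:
s(q, Q) = -8 - 2*Q
(92 + s((-2 + 2) - 4, -1)*(-93)) - 1*25314 = (92 + (-8 - 2*(-1))*(-93)) - 1*25314 = (92 + (-8 + 2)*(-93)) - 25314 = (92 - 6*(-93)) - 25314 = (92 + 558) - 25314 = 650 - 25314 = -24664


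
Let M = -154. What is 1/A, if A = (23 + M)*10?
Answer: -1/1310 ≈ -0.00076336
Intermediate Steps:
A = -1310 (A = (23 - 154)*10 = -131*10 = -1310)
1/A = 1/(-1310) = -1/1310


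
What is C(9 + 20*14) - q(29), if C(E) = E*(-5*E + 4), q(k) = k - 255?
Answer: -416223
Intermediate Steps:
q(k) = -255 + k
C(E) = E*(4 - 5*E)
C(9 + 20*14) - q(29) = (9 + 20*14)*(4 - 5*(9 + 20*14)) - (-255 + 29) = (9 + 280)*(4 - 5*(9 + 280)) - 1*(-226) = 289*(4 - 5*289) + 226 = 289*(4 - 1445) + 226 = 289*(-1441) + 226 = -416449 + 226 = -416223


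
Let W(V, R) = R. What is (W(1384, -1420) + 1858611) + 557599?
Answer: 2414790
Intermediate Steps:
(W(1384, -1420) + 1858611) + 557599 = (-1420 + 1858611) + 557599 = 1857191 + 557599 = 2414790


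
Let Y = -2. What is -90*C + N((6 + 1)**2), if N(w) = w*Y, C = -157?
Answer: 14032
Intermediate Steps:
N(w) = -2*w (N(w) = w*(-2) = -2*w)
-90*C + N((6 + 1)**2) = -90*(-157) - 2*(6 + 1)**2 = 14130 - 2*7**2 = 14130 - 2*49 = 14130 - 98 = 14032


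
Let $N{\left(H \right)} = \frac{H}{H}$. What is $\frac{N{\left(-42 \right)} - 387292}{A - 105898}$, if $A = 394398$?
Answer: $- \frac{387291}{288500} \approx -1.3424$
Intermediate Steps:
$N{\left(H \right)} = 1$
$\frac{N{\left(-42 \right)} - 387292}{A - 105898} = \frac{1 - 387292}{394398 - 105898} = - \frac{387291}{288500}$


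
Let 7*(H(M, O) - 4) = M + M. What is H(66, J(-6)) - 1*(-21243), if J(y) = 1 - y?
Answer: 148861/7 ≈ 21266.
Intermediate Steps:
H(M, O) = 4 + 2*M/7 (H(M, O) = 4 + (M + M)/7 = 4 + (2*M)/7 = 4 + 2*M/7)
H(66, J(-6)) - 1*(-21243) = (4 + (2/7)*66) - 1*(-21243) = (4 + 132/7) + 21243 = 160/7 + 21243 = 148861/7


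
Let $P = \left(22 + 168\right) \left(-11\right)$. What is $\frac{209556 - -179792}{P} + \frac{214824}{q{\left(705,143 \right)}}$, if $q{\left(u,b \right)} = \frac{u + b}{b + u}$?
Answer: $\frac{11805074}{55} \approx 2.1464 \cdot 10^{5}$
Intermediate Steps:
$P = -2090$ ($P = 190 \left(-11\right) = -2090$)
$q{\left(u,b \right)} = 1$ ($q{\left(u,b \right)} = \frac{b + u}{b + u} = 1$)
$\frac{209556 - -179792}{P} + \frac{214824}{q{\left(705,143 \right)}} = \frac{209556 - -179792}{-2090} + \frac{214824}{1} = \left(209556 + 179792\right) \left(- \frac{1}{2090}\right) + 214824 \cdot 1 = 389348 \left(- \frac{1}{2090}\right) + 214824 = - \frac{10246}{55} + 214824 = \frac{11805074}{55}$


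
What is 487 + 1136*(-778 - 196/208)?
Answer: -11497089/13 ≈ -8.8439e+5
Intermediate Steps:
487 + 1136*(-778 - 196/208) = 487 + 1136*(-778 - 196*1/208) = 487 + 1136*(-778 - 49/52) = 487 + 1136*(-40505/52) = 487 - 11503420/13 = -11497089/13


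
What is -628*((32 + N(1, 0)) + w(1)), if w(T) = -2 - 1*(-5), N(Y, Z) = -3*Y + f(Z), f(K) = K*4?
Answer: -20096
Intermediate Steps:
f(K) = 4*K
N(Y, Z) = -3*Y + 4*Z
w(T) = 3 (w(T) = -2 + 5 = 3)
-628*((32 + N(1, 0)) + w(1)) = -628*((32 + (-3*1 + 4*0)) + 3) = -628*((32 + (-3 + 0)) + 3) = -628*((32 - 3) + 3) = -628*(29 + 3) = -628*32 = -1*20096 = -20096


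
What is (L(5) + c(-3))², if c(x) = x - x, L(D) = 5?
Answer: 25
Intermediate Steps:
c(x) = 0
(L(5) + c(-3))² = (5 + 0)² = 5² = 25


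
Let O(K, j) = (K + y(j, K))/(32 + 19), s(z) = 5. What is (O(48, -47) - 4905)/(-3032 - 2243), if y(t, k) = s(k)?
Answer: 250102/269025 ≈ 0.92966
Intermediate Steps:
y(t, k) = 5
O(K, j) = 5/51 + K/51 (O(K, j) = (K + 5)/(32 + 19) = (5 + K)/51 = (5 + K)*(1/51) = 5/51 + K/51)
(O(48, -47) - 4905)/(-3032 - 2243) = ((5/51 + (1/51)*48) - 4905)/(-3032 - 2243) = ((5/51 + 16/17) - 4905)/(-5275) = (53/51 - 4905)*(-1/5275) = -250102/51*(-1/5275) = 250102/269025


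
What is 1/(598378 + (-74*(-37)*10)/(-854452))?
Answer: 213613/127821312869 ≈ 1.6712e-6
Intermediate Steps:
1/(598378 + (-74*(-37)*10)/(-854452)) = 1/(598378 + (2738*10)*(-1/854452)) = 1/(598378 + 27380*(-1/854452)) = 1/(598378 - 6845/213613) = 1/(127821312869/213613) = 213613/127821312869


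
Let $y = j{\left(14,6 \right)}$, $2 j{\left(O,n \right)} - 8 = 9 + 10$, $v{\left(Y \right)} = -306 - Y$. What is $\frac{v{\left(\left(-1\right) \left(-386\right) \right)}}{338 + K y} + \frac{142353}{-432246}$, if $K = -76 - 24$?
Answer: $\frac{12921083}{36452746} \approx 0.35446$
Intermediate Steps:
$K = -100$
$j{\left(O,n \right)} = \frac{27}{2}$ ($j{\left(O,n \right)} = 4 + \frac{9 + 10}{2} = 4 + \frac{1}{2} \cdot 19 = 4 + \frac{19}{2} = \frac{27}{2}$)
$y = \frac{27}{2} \approx 13.5$
$\frac{v{\left(\left(-1\right) \left(-386\right) \right)}}{338 + K y} + \frac{142353}{-432246} = \frac{-306 - \left(-1\right) \left(-386\right)}{338 - 1350} + \frac{142353}{-432246} = \frac{-306 - 386}{338 - 1350} + 142353 \left(- \frac{1}{432246}\right) = \frac{-306 - 386}{-1012} - \frac{47451}{144082} = \left(-692\right) \left(- \frac{1}{1012}\right) - \frac{47451}{144082} = \frac{173}{253} - \frac{47451}{144082} = \frac{12921083}{36452746}$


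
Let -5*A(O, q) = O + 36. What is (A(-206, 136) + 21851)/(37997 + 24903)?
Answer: 4377/12580 ≈ 0.34793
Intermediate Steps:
A(O, q) = -36/5 - O/5 (A(O, q) = -(O + 36)/5 = -(36 + O)/5 = -36/5 - O/5)
(A(-206, 136) + 21851)/(37997 + 24903) = ((-36/5 - 1/5*(-206)) + 21851)/(37997 + 24903) = ((-36/5 + 206/5) + 21851)/62900 = (34 + 21851)*(1/62900) = 21885*(1/62900) = 4377/12580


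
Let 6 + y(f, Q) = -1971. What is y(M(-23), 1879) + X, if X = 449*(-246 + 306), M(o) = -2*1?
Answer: 24963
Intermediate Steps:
M(o) = -2
X = 26940 (X = 449*60 = 26940)
y(f, Q) = -1977 (y(f, Q) = -6 - 1971 = -1977)
y(M(-23), 1879) + X = -1977 + 26940 = 24963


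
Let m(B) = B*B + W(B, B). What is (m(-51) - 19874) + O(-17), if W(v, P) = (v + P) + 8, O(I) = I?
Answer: -17384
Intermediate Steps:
W(v, P) = 8 + P + v (W(v, P) = (P + v) + 8 = 8 + P + v)
m(B) = 8 + B² + 2*B (m(B) = B*B + (8 + B + B) = B² + (8 + 2*B) = 8 + B² + 2*B)
(m(-51) - 19874) + O(-17) = ((8 + (-51)² + 2*(-51)) - 19874) - 17 = ((8 + 2601 - 102) - 19874) - 17 = (2507 - 19874) - 17 = -17367 - 17 = -17384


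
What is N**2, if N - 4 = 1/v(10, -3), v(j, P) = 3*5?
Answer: 3721/225 ≈ 16.538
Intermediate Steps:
v(j, P) = 15
N = 61/15 (N = 4 + 1/15 = 61/15 ≈ 4.0667)
N**2 = (61/15)**2 = 3721/225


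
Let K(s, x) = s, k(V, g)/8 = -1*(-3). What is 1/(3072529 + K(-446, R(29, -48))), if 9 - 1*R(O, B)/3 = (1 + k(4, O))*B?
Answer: 1/3072083 ≈ 3.2551e-7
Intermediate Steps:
k(V, g) = 24 (k(V, g) = 8*(-1*(-3)) = 8*3 = 24)
R(O, B) = 27 - 75*B (R(O, B) = 27 - 3*(1 + 24)*B = 27 - 75*B)
1/(3072529 + K(-446, R(29, -48))) = 1/(3072529 - 446) = 1/3072083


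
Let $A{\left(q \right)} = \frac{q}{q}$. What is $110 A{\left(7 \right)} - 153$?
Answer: $-43$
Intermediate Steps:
$A{\left(q \right)} = 1$
$110 A{\left(7 \right)} - 153 = 110 \cdot 1 - 153 = 110 - 153 = -43$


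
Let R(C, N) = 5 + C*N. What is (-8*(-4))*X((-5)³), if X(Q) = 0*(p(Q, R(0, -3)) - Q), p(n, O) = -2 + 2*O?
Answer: 0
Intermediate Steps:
X(Q) = 0 (X(Q) = 0*((-2 + 2*(5 + 0*(-3))) - Q) = 0*((-2 + 2*(5 + 0)) - Q) = 0*((-2 + 2*5) - Q) = 0*((-2 + 10) - Q) = 0*(8 - Q) = 0)
(-8*(-4))*X((-5)³) = -8*(-4)*0 = 32*0 = 0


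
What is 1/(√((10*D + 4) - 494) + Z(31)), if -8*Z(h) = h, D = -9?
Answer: -248/38081 - 128*I*√145/38081 ≈ -0.0065124 - 0.040475*I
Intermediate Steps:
Z(h) = -h/8
1/(√((10*D + 4) - 494) + Z(31)) = 1/(√((10*(-9) + 4) - 494) - ⅛*31) = 1/(√((-90 + 4) - 494) - 31/8) = 1/(√(-86 - 494) - 31/8) = 1/(√(-580) - 31/8) = 1/(2*I*√145 - 31/8) = 1/(-31/8 + 2*I*√145)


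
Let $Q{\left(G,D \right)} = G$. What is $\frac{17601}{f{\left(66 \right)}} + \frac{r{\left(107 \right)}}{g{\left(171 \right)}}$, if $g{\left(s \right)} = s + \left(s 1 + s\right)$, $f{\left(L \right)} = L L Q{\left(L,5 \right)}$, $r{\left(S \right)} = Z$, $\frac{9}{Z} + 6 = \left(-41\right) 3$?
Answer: $\frac{4782691}{78294744} \approx 0.061086$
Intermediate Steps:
$Z = - \frac{3}{43}$ ($Z = \frac{9}{-6 - 123} = \frac{9}{-129} = 9 \left(- \frac{1}{129}\right) = - \frac{3}{43} \approx -0.069767$)
$r{\left(S \right)} = - \frac{3}{43}$
$f{\left(L \right)} = L^{3}$ ($f{\left(L \right)} = L L L = L^{2} L = L^{3}$)
$g{\left(s \right)} = 3 s$ ($g{\left(s \right)} = s + \left(s + s\right) = s + 2 s = 3 s$)
$\frac{17601}{f{\left(66 \right)}} + \frac{r{\left(107 \right)}}{g{\left(171 \right)}} = \frac{17601}{66^{3}} - \frac{3}{43 \cdot 3 \cdot 171} = \frac{17601}{287496} - \frac{3}{43 \cdot 513} = 17601 \cdot \frac{1}{287496} - \frac{1}{7353} = \frac{5867}{95832} - \frac{1}{7353} = \frac{4782691}{78294744}$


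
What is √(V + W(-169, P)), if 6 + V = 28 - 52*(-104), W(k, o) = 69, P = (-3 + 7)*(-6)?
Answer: 3*√611 ≈ 74.155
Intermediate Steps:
P = -24 (P = 4*(-6) = -24)
V = 5430 (V = -6 + (28 - 52*(-104)) = -6 + (28 + 5408) = -6 + 5436 = 5430)
√(V + W(-169, P)) = √(5430 + 69) = √5499 = 3*√611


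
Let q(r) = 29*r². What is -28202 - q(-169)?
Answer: -856471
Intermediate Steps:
-28202 - q(-169) = -28202 - 29*(-169)² = -28202 - 29*28561 = -28202 - 1*828269 = -28202 - 828269 = -856471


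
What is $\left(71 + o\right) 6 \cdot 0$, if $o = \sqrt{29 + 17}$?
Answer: $0$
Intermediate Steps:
$o = \sqrt{46} \approx 6.7823$
$\left(71 + o\right) 6 \cdot 0 = \left(71 + \sqrt{46}\right) 6 \cdot 0 = \left(71 + \sqrt{46}\right) 0 = 0$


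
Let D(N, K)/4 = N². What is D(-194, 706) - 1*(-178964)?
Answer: 329508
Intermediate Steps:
D(N, K) = 4*N²
D(-194, 706) - 1*(-178964) = 4*(-194)² - 1*(-178964) = 4*37636 + 178964 = 150544 + 178964 = 329508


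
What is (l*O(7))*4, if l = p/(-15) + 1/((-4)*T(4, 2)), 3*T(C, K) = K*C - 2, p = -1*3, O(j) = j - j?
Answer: 0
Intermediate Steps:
O(j) = 0
p = -3
T(C, K) = -⅔ + C*K/3 (T(C, K) = (K*C - 2)/3 = (C*K - 2)/3 = (-2 + C*K)/3 = -⅔ + C*K/3)
l = 3/40 (l = -3/(-15) + 1/((-4)*(-⅔ + (⅓)*4*2)) = -3*(-1/15) - 1/(4*(-⅔ + 8/3)) = ⅕ - ¼/2 = ⅕ - ¼*½ = ⅕ - ⅛ = 3/40 ≈ 0.075000)
(l*O(7))*4 = ((3/40)*0)*4 = 0*4 = 0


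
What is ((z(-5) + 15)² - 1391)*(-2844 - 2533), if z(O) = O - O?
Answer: 6269582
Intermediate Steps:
z(O) = 0
((z(-5) + 15)² - 1391)*(-2844 - 2533) = ((0 + 15)² - 1391)*(-2844 - 2533) = (15² - 1391)*(-5377) = (225 - 1391)*(-5377) = -1166*(-5377) = 6269582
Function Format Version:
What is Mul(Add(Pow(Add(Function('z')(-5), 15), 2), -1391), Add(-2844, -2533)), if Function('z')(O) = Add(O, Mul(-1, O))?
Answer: 6269582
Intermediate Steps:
Function('z')(O) = 0
Mul(Add(Pow(Add(Function('z')(-5), 15), 2), -1391), Add(-2844, -2533)) = Mul(Add(Pow(Add(0, 15), 2), -1391), Add(-2844, -2533)) = Mul(Add(Pow(15, 2), -1391), -5377) = Mul(Add(225, -1391), -5377) = Mul(-1166, -5377) = 6269582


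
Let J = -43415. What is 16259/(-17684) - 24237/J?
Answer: -277277377/767750860 ≈ -0.36116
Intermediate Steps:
16259/(-17684) - 24237/J = 16259/(-17684) - 24237/(-43415) = 16259*(-1/17684) - 24237*(-1/43415) = -16259/17684 + 24237/43415 = -277277377/767750860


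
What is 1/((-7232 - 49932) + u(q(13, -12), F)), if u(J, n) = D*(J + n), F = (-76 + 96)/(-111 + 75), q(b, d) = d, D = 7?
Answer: -9/515267 ≈ -1.7467e-5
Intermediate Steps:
F = -5/9 (F = 20/(-36) = 20*(-1/36) = -5/9 ≈ -0.55556)
u(J, n) = 7*J + 7*n (u(J, n) = 7*(J + n) = 7*J + 7*n)
1/((-7232 - 49932) + u(q(13, -12), F)) = 1/((-7232 - 49932) + (7*(-12) + 7*(-5/9))) = 1/(-57164 + (-84 - 35/9)) = 1/(-57164 - 791/9) = 1/(-515267/9) = -9/515267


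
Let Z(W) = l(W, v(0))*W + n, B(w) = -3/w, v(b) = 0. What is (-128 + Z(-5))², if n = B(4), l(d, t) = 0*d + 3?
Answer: 330625/16 ≈ 20664.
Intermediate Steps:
l(d, t) = 3 (l(d, t) = 0 + 3 = 3)
n = -¾ (n = -3/4 = -3*¼ = -¾ ≈ -0.75000)
Z(W) = -¾ + 3*W (Z(W) = 3*W - ¾ = -¾ + 3*W)
(-128 + Z(-5))² = (-128 + (-¾ + 3*(-5)))² = (-128 + (-¾ - 15))² = (-128 - 63/4)² = (-575/4)² = 330625/16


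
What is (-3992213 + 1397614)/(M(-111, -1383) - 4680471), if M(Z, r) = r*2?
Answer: 2594599/4683237 ≈ 0.55402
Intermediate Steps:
M(Z, r) = 2*r
(-3992213 + 1397614)/(M(-111, -1383) - 4680471) = (-3992213 + 1397614)/(2*(-1383) - 4680471) = -2594599/(-2766 - 4680471) = -2594599/(-4683237) = -2594599*(-1/4683237) = 2594599/4683237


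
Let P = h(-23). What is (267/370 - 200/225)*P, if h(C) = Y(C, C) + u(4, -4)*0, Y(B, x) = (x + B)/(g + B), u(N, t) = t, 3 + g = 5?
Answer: -12811/34965 ≈ -0.36639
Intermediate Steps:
g = 2 (g = -3 + 5 = 2)
Y(B, x) = (B + x)/(2 + B) (Y(B, x) = (x + B)/(2 + B) = (B + x)/(2 + B))
h(C) = 2*C/(2 + C) (h(C) = (C + C)/(2 + C) - 4*0 = (2*C)/(2 + C) + 0 = 2*C/(2 + C) + 0 = 2*C/(2 + C))
P = 46/21 (P = 2*(-23)/(2 - 23) = 2*(-23)/(-21) = 2*(-23)*(-1/21) = 46/21 ≈ 2.1905)
(267/370 - 200/225)*P = (267/370 - 200/225)*(46/21) = (267*(1/370) - 200*1/225)*(46/21) = (267/370 - 8/9)*(46/21) = -557/3330*46/21 = -12811/34965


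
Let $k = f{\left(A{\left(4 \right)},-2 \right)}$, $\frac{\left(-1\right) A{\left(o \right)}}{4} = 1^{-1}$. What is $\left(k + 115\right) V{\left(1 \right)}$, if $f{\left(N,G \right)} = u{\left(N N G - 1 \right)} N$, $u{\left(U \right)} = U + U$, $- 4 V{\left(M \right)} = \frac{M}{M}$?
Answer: $- \frac{379}{4} \approx -94.75$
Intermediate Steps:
$V{\left(M \right)} = - \frac{1}{4}$ ($V{\left(M \right)} = - \frac{M \frac{1}{M}}{4} = \left(- \frac{1}{4}\right) 1 = - \frac{1}{4}$)
$A{\left(o \right)} = -4$ ($A{\left(o \right)} = - \frac{4}{1} = \left(-4\right) 1 = -4$)
$u{\left(U \right)} = 2 U$
$f{\left(N,G \right)} = N \left(-2 + 2 G N^{2}\right)$ ($f{\left(N,G \right)} = 2 \left(N N G - 1\right) N = 2 \left(N^{2} G - 1\right) N = 2 \left(G N^{2} - 1\right) N = 2 \left(-1 + G N^{2}\right) N = \left(-2 + 2 G N^{2}\right) N = N \left(-2 + 2 G N^{2}\right)$)
$k = 264$ ($k = 2 \left(-4\right) \left(-1 - 2 \left(-4\right)^{2}\right) = 2 \left(-4\right) \left(-1 - 32\right) = 2 \left(-4\right) \left(-33\right) = 264$)
$\left(k + 115\right) V{\left(1 \right)} = \left(264 + 115\right) \left(- \frac{1}{4}\right) = 379 \left(- \frac{1}{4}\right) = - \frac{379}{4}$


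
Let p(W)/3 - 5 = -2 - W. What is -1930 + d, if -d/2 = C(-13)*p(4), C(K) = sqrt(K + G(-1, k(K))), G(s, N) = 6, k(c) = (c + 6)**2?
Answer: -1930 + 6*I*sqrt(7) ≈ -1930.0 + 15.875*I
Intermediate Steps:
k(c) = (6 + c)**2
p(W) = 9 - 3*W (p(W) = 15 + 3*(-2 - W) = 15 + (-6 - 3*W) = 9 - 3*W)
C(K) = sqrt(6 + K) (C(K) = sqrt(K + 6) = sqrt(6 + K))
d = 6*I*sqrt(7) (d = -2*sqrt(6 - 13)*(9 - 3*4) = -2*sqrt(-7)*(9 - 12) = -2*I*sqrt(7)*(-3) = -(-6)*I*sqrt(7) = 6*I*sqrt(7) ≈ 15.875*I)
-1930 + d = -1930 + 6*I*sqrt(7)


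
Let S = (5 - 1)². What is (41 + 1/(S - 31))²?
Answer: 376996/225 ≈ 1675.5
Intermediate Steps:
S = 16 (S = 4² = 16)
(41 + 1/(S - 31))² = (41 + 1/(16 - 31))² = (41 + 1/(-15))² = (41 - 1/15)² = (614/15)² = 376996/225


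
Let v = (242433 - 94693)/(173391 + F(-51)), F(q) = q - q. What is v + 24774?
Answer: 4295736374/173391 ≈ 24775.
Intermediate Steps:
F(q) = 0
v = 147740/173391 (v = (242433 - 94693)/(173391 + 0) = 147740/173391 ≈ 0.85206)
v + 24774 = 147740/173391 + 24774 = 4295736374/173391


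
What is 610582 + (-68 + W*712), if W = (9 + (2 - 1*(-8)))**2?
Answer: 867546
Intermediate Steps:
W = 361 (W = (9 + (2 + 8))**2 = (9 + 10)**2 = 19**2 = 361)
610582 + (-68 + W*712) = 610582 + (-68 + 361*712) = 610582 + (-68 + 257032) = 610582 + 256964 = 867546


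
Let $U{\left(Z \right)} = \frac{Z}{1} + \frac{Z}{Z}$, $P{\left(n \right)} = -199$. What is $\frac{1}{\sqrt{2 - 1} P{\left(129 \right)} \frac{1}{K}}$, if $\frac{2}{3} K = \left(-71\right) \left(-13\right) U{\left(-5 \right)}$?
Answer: $\frac{5538}{199} \approx 27.829$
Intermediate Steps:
$U{\left(Z \right)} = 1 + Z$ ($U{\left(Z \right)} = Z 1 + 1 = Z + 1 = 1 + Z$)
$K = -5538$ ($K = \frac{3 \left(-71\right) \left(-13\right) \left(1 - 5\right)}{2} = \frac{3 \cdot 923 \left(-4\right)}{2} = \frac{3}{2} \left(-3692\right) = -5538$)
$\frac{1}{\sqrt{2 - 1} P{\left(129 \right)} \frac{1}{K}} = \frac{1}{\sqrt{2 - 1} \left(-199\right) \frac{1}{-5538}} = \frac{1}{\sqrt{1} \left(-199\right) \left(- \frac{1}{5538}\right)} = \frac{1}{1 \left(-199\right) \left(- \frac{1}{5538}\right)} = \frac{1}{\left(-199\right) \left(- \frac{1}{5538}\right)} = \frac{1}{\frac{199}{5538}} = \frac{5538}{199}$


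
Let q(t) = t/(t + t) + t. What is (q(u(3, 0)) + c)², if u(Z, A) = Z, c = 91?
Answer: 35721/4 ≈ 8930.3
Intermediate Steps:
q(t) = ½ + t (q(t) = t/((2*t)) + t = (1/(2*t))*t + t = ½ + t)
(q(u(3, 0)) + c)² = ((½ + 3) + 91)² = (7/2 + 91)² = (189/2)² = 35721/4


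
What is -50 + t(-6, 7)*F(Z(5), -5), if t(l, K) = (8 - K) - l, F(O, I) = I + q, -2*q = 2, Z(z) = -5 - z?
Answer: -92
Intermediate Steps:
q = -1 (q = -½*2 = -1)
F(O, I) = -1 + I (F(O, I) = I - 1 = -1 + I)
t(l, K) = 8 - K - l
-50 + t(-6, 7)*F(Z(5), -5) = -50 + (8 - 1*7 - 1*(-6))*(-1 - 5) = -50 + (8 - 7 + 6)*(-6) = -50 + 7*(-6) = -50 - 42 = -92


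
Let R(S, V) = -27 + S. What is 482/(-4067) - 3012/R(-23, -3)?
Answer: 6112852/101675 ≈ 60.121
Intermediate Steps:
482/(-4067) - 3012/R(-23, -3) = 482/(-4067) - 3012/(-27 - 23) = 482*(-1/4067) - 3012/(-50) = -482/4067 - 3012*(-1/50) = -482/4067 + 1506/25 = 6112852/101675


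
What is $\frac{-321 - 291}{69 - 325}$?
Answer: $\frac{153}{64} \approx 2.3906$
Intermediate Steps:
$\frac{-321 - 291}{69 - 325} = - \frac{612}{-256} = \left(-612\right) \left(- \frac{1}{256}\right) = \frac{153}{64}$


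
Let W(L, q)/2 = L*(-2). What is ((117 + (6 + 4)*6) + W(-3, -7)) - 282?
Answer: -93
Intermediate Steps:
W(L, q) = -4*L (W(L, q) = 2*(L*(-2)) = 2*(-2*L) = -4*L)
((117 + (6 + 4)*6) + W(-3, -7)) - 282 = ((117 + (6 + 4)*6) - 4*(-3)) - 282 = ((117 + 10*6) + 12) - 282 = ((117 + 60) + 12) - 282 = (177 + 12) - 282 = 189 - 282 = -93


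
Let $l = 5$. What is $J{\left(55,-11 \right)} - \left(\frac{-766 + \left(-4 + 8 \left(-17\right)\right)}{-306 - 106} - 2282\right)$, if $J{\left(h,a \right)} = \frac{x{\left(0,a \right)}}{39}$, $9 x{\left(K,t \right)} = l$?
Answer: $\frac{164844319}{72306} \approx 2279.8$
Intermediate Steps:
$x{\left(K,t \right)} = \frac{5}{9}$ ($x{\left(K,t \right)} = \frac{1}{9} \cdot 5 = \frac{5}{9}$)
$J{\left(h,a \right)} = \frac{5}{351}$ ($J{\left(h,a \right)} = \frac{5}{9 \cdot 39} = \frac{5}{9} \cdot \frac{1}{39} = \frac{5}{351}$)
$J{\left(55,-11 \right)} - \left(\frac{-766 + \left(-4 + 8 \left(-17\right)\right)}{-306 - 106} - 2282\right) = \frac{5}{351} - \left(\frac{-766 + \left(-4 + 8 \left(-17\right)\right)}{-306 - 106} - 2282\right) = \frac{5}{351} - \left(\frac{-766 - 140}{-412} - 2282\right) = \frac{5}{351} - \left(\left(-766 - 140\right) \left(- \frac{1}{412}\right) - 2282\right) = \frac{5}{351} - \left(\left(-906\right) \left(- \frac{1}{412}\right) - 2282\right) = \frac{5}{351} - \left(\frac{453}{206} - 2282\right) = \frac{5}{351} - - \frac{469639}{206} = \frac{5}{351} + \frac{469639}{206} = \frac{164844319}{72306}$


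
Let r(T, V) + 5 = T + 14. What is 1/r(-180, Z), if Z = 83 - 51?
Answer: -1/171 ≈ -0.0058480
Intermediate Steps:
Z = 32
r(T, V) = 9 + T (r(T, V) = -5 + (T + 14) = -5 + (14 + T) = 9 + T)
1/r(-180, Z) = 1/(9 - 180) = 1/(-171) = -1/171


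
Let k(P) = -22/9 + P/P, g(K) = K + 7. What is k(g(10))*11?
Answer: -143/9 ≈ -15.889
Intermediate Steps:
g(K) = 7 + K
k(P) = -13/9 (k(P) = -22*⅑ + 1 = -22/9 + 1 = -13/9)
k(g(10))*11 = -13/9*11 = -143/9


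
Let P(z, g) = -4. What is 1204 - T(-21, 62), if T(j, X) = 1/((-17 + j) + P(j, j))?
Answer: 50569/42 ≈ 1204.0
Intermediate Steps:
T(j, X) = 1/(-21 + j) (T(j, X) = 1/((-17 + j) - 4) = 1/(-21 + j))
1204 - T(-21, 62) = 1204 - 1/(-21 - 21) = 1204 - 1/(-42) = 1204 - 1*(-1/42) = 1204 + 1/42 = 50569/42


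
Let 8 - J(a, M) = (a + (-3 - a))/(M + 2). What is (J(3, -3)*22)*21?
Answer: 2310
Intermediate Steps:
J(a, M) = 8 + 3/(2 + M) (J(a, M) = 8 - (a + (-3 - a))/(M + 2) = 8 - (-3)/(2 + M) = 8 + 3/(2 + M))
(J(3, -3)*22)*21 = (((19 + 8*(-3))/(2 - 3))*22)*21 = (((19 - 24)/(-1))*22)*21 = (-1*(-5)*22)*21 = (5*22)*21 = 110*21 = 2310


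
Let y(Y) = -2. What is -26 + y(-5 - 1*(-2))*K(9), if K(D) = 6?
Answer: -38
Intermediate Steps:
-26 + y(-5 - 1*(-2))*K(9) = -26 - 2*6 = -26 - 12 = -38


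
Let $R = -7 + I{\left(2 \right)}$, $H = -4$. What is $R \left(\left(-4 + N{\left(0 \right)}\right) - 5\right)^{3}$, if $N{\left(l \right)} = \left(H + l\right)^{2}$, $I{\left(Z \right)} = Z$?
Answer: $-1715$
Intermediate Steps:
$N{\left(l \right)} = \left(-4 + l\right)^{2}$
$R = -5$ ($R = -7 + 2 = -5$)
$R \left(\left(-4 + N{\left(0 \right)}\right) - 5\right)^{3} = - 5 \left(\left(-4 + \left(-4 + 0\right)^{2}\right) - 5\right)^{3} = - 5 \left(\left(-4 + \left(-4\right)^{2}\right) - 5\right)^{3} = - 5 \left(\left(-4 + 16\right) - 5\right)^{3} = - 5 \left(12 - 5\right)^{3} = - 5 \cdot 7^{3} = \left(-5\right) 343 = -1715$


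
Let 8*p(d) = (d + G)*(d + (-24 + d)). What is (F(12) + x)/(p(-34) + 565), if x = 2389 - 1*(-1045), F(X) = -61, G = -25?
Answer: 6746/2487 ≈ 2.7125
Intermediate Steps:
p(d) = (-25 + d)*(-24 + 2*d)/8 (p(d) = ((d - 25)*(d + (-24 + d)))/8 = ((-25 + d)*(-24 + 2*d))/8 = (-25 + d)*(-24 + 2*d)/8)
x = 3434 (x = 2389 + 1045 = 3434)
(F(12) + x)/(p(-34) + 565) = (-61 + 3434)/((75 - 37/4*(-34) + (1/4)*(-34)**2) + 565) = 3373/((75 + 629/2 + (1/4)*1156) + 565) = 3373/((75 + 629/2 + 289) + 565) = 3373/(1357/2 + 565) = 3373/(2487/2) = 3373*(2/2487) = 6746/2487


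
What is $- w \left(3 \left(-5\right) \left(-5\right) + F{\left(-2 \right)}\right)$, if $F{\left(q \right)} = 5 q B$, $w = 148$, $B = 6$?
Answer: $-2220$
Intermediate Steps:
$F{\left(q \right)} = 30 q$ ($F{\left(q \right)} = 5 q 6 = 30 q$)
$- w \left(3 \left(-5\right) \left(-5\right) + F{\left(-2 \right)}\right) = \left(-1\right) 148 \left(3 \left(-5\right) \left(-5\right) + 30 \left(-2\right)\right) = - 148 \left(\left(-15\right) \left(-5\right) - 60\right) = - 148 \left(75 - 60\right) = \left(-148\right) 15 = -2220$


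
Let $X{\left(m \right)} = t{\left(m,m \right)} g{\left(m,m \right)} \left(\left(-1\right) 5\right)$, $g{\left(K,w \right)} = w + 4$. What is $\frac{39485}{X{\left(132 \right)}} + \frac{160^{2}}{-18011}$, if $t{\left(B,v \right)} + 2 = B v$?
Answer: $- \frac{1961247357}{1376616752} \approx -1.4247$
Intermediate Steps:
$g{\left(K,w \right)} = 4 + w$
$t{\left(B,v \right)} = -2 + B v$
$X{\left(m \right)} = - 5 \left(-2 + m^{2}\right) \left(4 + m\right)$ ($X{\left(m \right)} = \left(-2 + m m\right) \left(4 + m\right) \left(\left(-1\right) 5\right) = \left(-2 + m^{2}\right) \left(4 + m\right) \left(-5\right) = - 5 \left(-2 + m^{2}\right) \left(4 + m\right)$)
$\frac{39485}{X{\left(132 \right)}} + \frac{160^{2}}{-18011} = \frac{39485}{\left(-5\right) \left(-2 + 132^{2}\right) \left(4 + 132\right)} + \frac{160^{2}}{-18011} = \frac{39485}{\left(-5\right) \left(-2 + 17424\right) 136} + 25600 \left(- \frac{1}{18011}\right) = \frac{39485}{\left(-5\right) 17422 \cdot 136} - \frac{25600}{18011} = \frac{39485}{-11846960} - \frac{25600}{18011} = 39485 \left(- \frac{1}{11846960}\right) - \frac{25600}{18011} = - \frac{7897}{2369392} - \frac{25600}{18011} = - \frac{1961247357}{1376616752}$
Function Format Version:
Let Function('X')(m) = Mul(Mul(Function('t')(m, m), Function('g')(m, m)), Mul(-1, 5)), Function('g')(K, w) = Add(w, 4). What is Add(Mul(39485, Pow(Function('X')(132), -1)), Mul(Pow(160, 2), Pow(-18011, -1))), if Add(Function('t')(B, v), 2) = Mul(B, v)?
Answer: Rational(-1961247357, 1376616752) ≈ -1.4247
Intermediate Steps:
Function('g')(K, w) = Add(4, w)
Function('t')(B, v) = Add(-2, Mul(B, v))
Function('X')(m) = Mul(-5, Add(-2, Pow(m, 2)), Add(4, m)) (Function('X')(m) = Mul(Mul(Add(-2, Mul(m, m)), Add(4, m)), Mul(-1, 5)) = Mul(Mul(Add(-2, Pow(m, 2)), Add(4, m)), -5) = Mul(-5, Add(-2, Pow(m, 2)), Add(4, m)))
Add(Mul(39485, Pow(Function('X')(132), -1)), Mul(Pow(160, 2), Pow(-18011, -1))) = Add(Mul(39485, Pow(Mul(-5, Add(-2, Pow(132, 2)), Add(4, 132)), -1)), Mul(Pow(160, 2), Pow(-18011, -1))) = Add(Mul(39485, Pow(Mul(-5, Add(-2, 17424), 136), -1)), Mul(25600, Rational(-1, 18011))) = Add(Mul(39485, Pow(Mul(-5, 17422, 136), -1)), Rational(-25600, 18011)) = Add(Mul(39485, Pow(-11846960, -1)), Rational(-25600, 18011)) = Add(Mul(39485, Rational(-1, 11846960)), Rational(-25600, 18011)) = Add(Rational(-7897, 2369392), Rational(-25600, 18011)) = Rational(-1961247357, 1376616752)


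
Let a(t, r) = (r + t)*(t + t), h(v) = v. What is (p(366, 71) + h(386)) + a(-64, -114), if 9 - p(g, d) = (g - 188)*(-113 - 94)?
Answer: 60025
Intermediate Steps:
a(t, r) = 2*t*(r + t) (a(t, r) = (r + t)*(2*t) = 2*t*(r + t))
p(g, d) = -38907 + 207*g (p(g, d) = 9 - (g - 188)*(-113 - 94) = 9 - (-188 + g)*(-207) = 9 - (38916 - 207*g) = 9 + (-38916 + 207*g) = -38907 + 207*g)
(p(366, 71) + h(386)) + a(-64, -114) = ((-38907 + 207*366) + 386) + 2*(-64)*(-114 - 64) = ((-38907 + 75762) + 386) + 2*(-64)*(-178) = (36855 + 386) + 22784 = 37241 + 22784 = 60025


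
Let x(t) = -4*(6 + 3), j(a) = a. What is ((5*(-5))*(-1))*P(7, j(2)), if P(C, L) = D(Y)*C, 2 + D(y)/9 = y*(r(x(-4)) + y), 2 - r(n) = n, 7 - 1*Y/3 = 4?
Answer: 663075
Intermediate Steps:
Y = 9 (Y = 21 - 3*4 = 21 - 12 = 9)
x(t) = -36 (x(t) = -4*9 = -36)
r(n) = 2 - n
D(y) = -18 + 9*y*(38 + y) (D(y) = -18 + 9*(y*((2 - 1*(-36)) + y)) = -18 + 9*(y*((2 + 36) + y)) = -18 + 9*(y*(38 + y)) = -18 + 9*y*(38 + y))
P(C, L) = 3789*C (P(C, L) = (-18 + 9*9² + 342*9)*C = (-18 + 9*81 + 3078)*C = (-18 + 729 + 3078)*C = 3789*C)
((5*(-5))*(-1))*P(7, j(2)) = ((5*(-5))*(-1))*(3789*7) = -25*(-1)*26523 = 25*26523 = 663075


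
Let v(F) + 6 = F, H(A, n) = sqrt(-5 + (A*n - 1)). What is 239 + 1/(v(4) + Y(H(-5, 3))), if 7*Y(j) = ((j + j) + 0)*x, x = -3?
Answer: 16245/68 + 3*I*sqrt(21)/68 ≈ 238.9 + 0.20217*I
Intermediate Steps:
H(A, n) = sqrt(-6 + A*n) (H(A, n) = sqrt(-5 + (-1 + A*n)) = sqrt(-6 + A*n))
v(F) = -6 + F
Y(j) = -6*j/7 (Y(j) = (((j + j) + 0)*(-3))/7 = ((2*j + 0)*(-3))/7 = ((2*j)*(-3))/7 = (-6*j)/7 = -6*j/7)
239 + 1/(v(4) + Y(H(-5, 3))) = 239 + 1/((-6 + 4) - 6*sqrt(-6 - 5*3)/7) = 239 + 1/(-2 - 6*sqrt(-6 - 15)/7) = 239 + 1/(-2 - 6*I*sqrt(21)/7)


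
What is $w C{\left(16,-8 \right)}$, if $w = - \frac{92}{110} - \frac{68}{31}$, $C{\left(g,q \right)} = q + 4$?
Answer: $\frac{20664}{1705} \approx 12.12$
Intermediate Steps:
$C{\left(g,q \right)} = 4 + q$
$w = - \frac{5166}{1705}$ ($w = \left(-92\right) \frac{1}{110} - \frac{68}{31} = - \frac{46}{55} - \frac{68}{31} = - \frac{5166}{1705} \approx -3.0299$)
$w C{\left(16,-8 \right)} = - \frac{5166 \left(4 - 8\right)}{1705} = \left(- \frac{5166}{1705}\right) \left(-4\right) = \frac{20664}{1705}$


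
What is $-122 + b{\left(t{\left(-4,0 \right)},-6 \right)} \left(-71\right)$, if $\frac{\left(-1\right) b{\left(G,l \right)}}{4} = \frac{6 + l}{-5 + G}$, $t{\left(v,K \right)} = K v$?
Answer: $-122$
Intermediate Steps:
$b{\left(G,l \right)} = - \frac{4 \left(6 + l\right)}{-5 + G}$ ($b{\left(G,l \right)} = - 4 \frac{6 + l}{-5 + G} = - \frac{4 \left(6 + l\right)}{-5 + G}$)
$-122 + b{\left(t{\left(-4,0 \right)},-6 \right)} \left(-71\right) = -122 + \frac{4 \left(-6 - -6\right)}{-5 + 0 \left(-4\right)} \left(-71\right) = -122 + \frac{4 \left(-6 + 6\right)}{-5 + 0} \left(-71\right) = -122 + 4 \frac{1}{-5} \cdot 0 \left(-71\right) = -122 + 4 \left(- \frac{1}{5}\right) 0 \left(-71\right) = -122 + 0 \left(-71\right) = -122 + 0 = -122$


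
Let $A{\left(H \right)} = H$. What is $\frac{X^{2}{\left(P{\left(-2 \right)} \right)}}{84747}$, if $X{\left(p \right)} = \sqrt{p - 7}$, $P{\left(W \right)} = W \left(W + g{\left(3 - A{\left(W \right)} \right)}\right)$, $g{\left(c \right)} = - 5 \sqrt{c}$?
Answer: $- \frac{1}{28249} + \frac{10 \sqrt{5}}{84747} \approx 0.00022845$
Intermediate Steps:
$P{\left(W \right)} = W \left(W - 5 \sqrt{3 - W}\right)$
$X{\left(p \right)} = \sqrt{-7 + p}$
$\frac{X^{2}{\left(P{\left(-2 \right)} \right)}}{84747} = \frac{\left(\sqrt{-7 - 2 \left(-2 - 5 \sqrt{3 - -2}\right)}\right)^{2}}{84747} = \left(\sqrt{-7 - 2 \left(-2 - 5 \sqrt{3 + 2}\right)}\right)^{2} \cdot \frac{1}{84747} = \left(\sqrt{-7 - 2 \left(-2 - 5 \sqrt{5}\right)}\right)^{2} \cdot \frac{1}{84747} = \left(\sqrt{-7 + \left(4 + 10 \sqrt{5}\right)}\right)^{2} \cdot \frac{1}{84747} = \left(\sqrt{-3 + 10 \sqrt{5}}\right)^{2} \cdot \frac{1}{84747} = \left(-3 + 10 \sqrt{5}\right) \frac{1}{84747} = - \frac{1}{28249} + \frac{10 \sqrt{5}}{84747}$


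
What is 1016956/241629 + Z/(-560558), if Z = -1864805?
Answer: 1020653788793/135447068982 ≈ 7.5354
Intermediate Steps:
1016956/241629 + Z/(-560558) = 1016956/241629 - 1864805/(-560558) = 1016956*(1/241629) - 1864805*(-1/560558) = 1016956/241629 + 1864805/560558 = 1020653788793/135447068982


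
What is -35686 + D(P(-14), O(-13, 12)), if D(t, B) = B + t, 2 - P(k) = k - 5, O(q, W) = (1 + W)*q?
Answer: -35834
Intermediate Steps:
O(q, W) = q*(1 + W)
P(k) = 7 - k (P(k) = 2 - (k - 5) = 2 - (-5 + k) = 2 + (5 - k) = 7 - k)
-35686 + D(P(-14), O(-13, 12)) = -35686 + (-13*(1 + 12) + (7 - 1*(-14))) = -35686 + (-13*13 + (7 + 14)) = -35686 + (-169 + 21) = -35686 - 148 = -35834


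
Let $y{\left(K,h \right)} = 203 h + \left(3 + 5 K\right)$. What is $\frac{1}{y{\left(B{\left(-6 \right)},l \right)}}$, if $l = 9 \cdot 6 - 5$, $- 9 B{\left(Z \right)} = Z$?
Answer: $\frac{3}{29860} \approx 0.00010047$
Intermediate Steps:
$B{\left(Z \right)} = - \frac{Z}{9}$
$l = 49$ ($l = 54 - 5 = 49$)
$y{\left(K,h \right)} = 3 + 5 K + 203 h$
$\frac{1}{y{\left(B{\left(-6 \right)},l \right)}} = \frac{1}{3 + 5 \left(\left(- \frac{1}{9}\right) \left(-6\right)\right) + 203 \cdot 49} = \frac{1}{3 + 5 \cdot \frac{2}{3} + 9947} = \frac{1}{3 + \frac{10}{3} + 9947} = \frac{1}{\frac{29860}{3}} = \frac{3}{29860}$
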